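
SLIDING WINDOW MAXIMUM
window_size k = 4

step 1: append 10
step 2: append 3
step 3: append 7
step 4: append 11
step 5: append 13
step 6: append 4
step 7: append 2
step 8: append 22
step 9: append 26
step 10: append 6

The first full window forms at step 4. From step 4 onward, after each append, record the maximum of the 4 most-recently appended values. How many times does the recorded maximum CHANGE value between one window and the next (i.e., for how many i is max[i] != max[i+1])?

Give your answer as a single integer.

Answer: 3

Derivation:
step 1: append 10 -> window=[10] (not full yet)
step 2: append 3 -> window=[10, 3] (not full yet)
step 3: append 7 -> window=[10, 3, 7] (not full yet)
step 4: append 11 -> window=[10, 3, 7, 11] -> max=11
step 5: append 13 -> window=[3, 7, 11, 13] -> max=13
step 6: append 4 -> window=[7, 11, 13, 4] -> max=13
step 7: append 2 -> window=[11, 13, 4, 2] -> max=13
step 8: append 22 -> window=[13, 4, 2, 22] -> max=22
step 9: append 26 -> window=[4, 2, 22, 26] -> max=26
step 10: append 6 -> window=[2, 22, 26, 6] -> max=26
Recorded maximums: 11 13 13 13 22 26 26
Changes between consecutive maximums: 3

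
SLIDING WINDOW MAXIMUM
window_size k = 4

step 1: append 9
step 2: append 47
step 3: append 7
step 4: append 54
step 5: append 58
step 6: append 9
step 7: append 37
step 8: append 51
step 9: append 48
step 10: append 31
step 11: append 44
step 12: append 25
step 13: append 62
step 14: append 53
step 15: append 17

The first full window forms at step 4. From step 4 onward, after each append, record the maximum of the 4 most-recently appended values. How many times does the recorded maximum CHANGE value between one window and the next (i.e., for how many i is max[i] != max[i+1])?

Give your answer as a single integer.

Answer: 4

Derivation:
step 1: append 9 -> window=[9] (not full yet)
step 2: append 47 -> window=[9, 47] (not full yet)
step 3: append 7 -> window=[9, 47, 7] (not full yet)
step 4: append 54 -> window=[9, 47, 7, 54] -> max=54
step 5: append 58 -> window=[47, 7, 54, 58] -> max=58
step 6: append 9 -> window=[7, 54, 58, 9] -> max=58
step 7: append 37 -> window=[54, 58, 9, 37] -> max=58
step 8: append 51 -> window=[58, 9, 37, 51] -> max=58
step 9: append 48 -> window=[9, 37, 51, 48] -> max=51
step 10: append 31 -> window=[37, 51, 48, 31] -> max=51
step 11: append 44 -> window=[51, 48, 31, 44] -> max=51
step 12: append 25 -> window=[48, 31, 44, 25] -> max=48
step 13: append 62 -> window=[31, 44, 25, 62] -> max=62
step 14: append 53 -> window=[44, 25, 62, 53] -> max=62
step 15: append 17 -> window=[25, 62, 53, 17] -> max=62
Recorded maximums: 54 58 58 58 58 51 51 51 48 62 62 62
Changes between consecutive maximums: 4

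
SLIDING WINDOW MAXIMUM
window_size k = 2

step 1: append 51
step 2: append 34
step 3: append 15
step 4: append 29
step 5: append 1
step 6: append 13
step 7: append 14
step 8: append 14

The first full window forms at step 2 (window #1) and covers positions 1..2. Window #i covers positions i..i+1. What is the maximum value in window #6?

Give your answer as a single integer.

step 1: append 51 -> window=[51] (not full yet)
step 2: append 34 -> window=[51, 34] -> max=51
step 3: append 15 -> window=[34, 15] -> max=34
step 4: append 29 -> window=[15, 29] -> max=29
step 5: append 1 -> window=[29, 1] -> max=29
step 6: append 13 -> window=[1, 13] -> max=13
step 7: append 14 -> window=[13, 14] -> max=14
Window #6 max = 14

Answer: 14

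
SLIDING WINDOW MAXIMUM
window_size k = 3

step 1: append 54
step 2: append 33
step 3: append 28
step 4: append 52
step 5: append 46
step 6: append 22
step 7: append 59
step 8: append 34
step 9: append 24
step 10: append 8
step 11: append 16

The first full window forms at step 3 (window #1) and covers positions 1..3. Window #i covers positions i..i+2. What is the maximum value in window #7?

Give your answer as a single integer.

step 1: append 54 -> window=[54] (not full yet)
step 2: append 33 -> window=[54, 33] (not full yet)
step 3: append 28 -> window=[54, 33, 28] -> max=54
step 4: append 52 -> window=[33, 28, 52] -> max=52
step 5: append 46 -> window=[28, 52, 46] -> max=52
step 6: append 22 -> window=[52, 46, 22] -> max=52
step 7: append 59 -> window=[46, 22, 59] -> max=59
step 8: append 34 -> window=[22, 59, 34] -> max=59
step 9: append 24 -> window=[59, 34, 24] -> max=59
Window #7 max = 59

Answer: 59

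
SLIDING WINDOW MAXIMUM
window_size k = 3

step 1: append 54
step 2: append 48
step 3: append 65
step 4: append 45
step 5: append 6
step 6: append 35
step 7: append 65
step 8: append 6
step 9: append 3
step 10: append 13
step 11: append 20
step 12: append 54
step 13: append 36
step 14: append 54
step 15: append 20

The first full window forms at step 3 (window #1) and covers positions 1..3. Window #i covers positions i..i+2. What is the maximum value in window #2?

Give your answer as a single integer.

Answer: 65

Derivation:
step 1: append 54 -> window=[54] (not full yet)
step 2: append 48 -> window=[54, 48] (not full yet)
step 3: append 65 -> window=[54, 48, 65] -> max=65
step 4: append 45 -> window=[48, 65, 45] -> max=65
Window #2 max = 65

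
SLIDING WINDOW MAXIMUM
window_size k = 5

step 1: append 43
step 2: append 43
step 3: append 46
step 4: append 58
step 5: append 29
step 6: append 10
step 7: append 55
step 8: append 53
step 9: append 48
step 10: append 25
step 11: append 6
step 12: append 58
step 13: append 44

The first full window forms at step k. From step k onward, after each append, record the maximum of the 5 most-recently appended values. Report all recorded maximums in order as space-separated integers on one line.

Answer: 58 58 58 58 55 55 55 58 58

Derivation:
step 1: append 43 -> window=[43] (not full yet)
step 2: append 43 -> window=[43, 43] (not full yet)
step 3: append 46 -> window=[43, 43, 46] (not full yet)
step 4: append 58 -> window=[43, 43, 46, 58] (not full yet)
step 5: append 29 -> window=[43, 43, 46, 58, 29] -> max=58
step 6: append 10 -> window=[43, 46, 58, 29, 10] -> max=58
step 7: append 55 -> window=[46, 58, 29, 10, 55] -> max=58
step 8: append 53 -> window=[58, 29, 10, 55, 53] -> max=58
step 9: append 48 -> window=[29, 10, 55, 53, 48] -> max=55
step 10: append 25 -> window=[10, 55, 53, 48, 25] -> max=55
step 11: append 6 -> window=[55, 53, 48, 25, 6] -> max=55
step 12: append 58 -> window=[53, 48, 25, 6, 58] -> max=58
step 13: append 44 -> window=[48, 25, 6, 58, 44] -> max=58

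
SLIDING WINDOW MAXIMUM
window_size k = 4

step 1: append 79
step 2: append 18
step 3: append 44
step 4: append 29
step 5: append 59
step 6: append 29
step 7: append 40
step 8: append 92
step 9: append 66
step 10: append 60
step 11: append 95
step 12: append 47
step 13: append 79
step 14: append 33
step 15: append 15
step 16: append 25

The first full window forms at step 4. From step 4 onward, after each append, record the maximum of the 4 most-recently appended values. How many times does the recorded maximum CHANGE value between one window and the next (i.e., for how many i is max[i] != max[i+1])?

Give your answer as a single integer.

step 1: append 79 -> window=[79] (not full yet)
step 2: append 18 -> window=[79, 18] (not full yet)
step 3: append 44 -> window=[79, 18, 44] (not full yet)
step 4: append 29 -> window=[79, 18, 44, 29] -> max=79
step 5: append 59 -> window=[18, 44, 29, 59] -> max=59
step 6: append 29 -> window=[44, 29, 59, 29] -> max=59
step 7: append 40 -> window=[29, 59, 29, 40] -> max=59
step 8: append 92 -> window=[59, 29, 40, 92] -> max=92
step 9: append 66 -> window=[29, 40, 92, 66] -> max=92
step 10: append 60 -> window=[40, 92, 66, 60] -> max=92
step 11: append 95 -> window=[92, 66, 60, 95] -> max=95
step 12: append 47 -> window=[66, 60, 95, 47] -> max=95
step 13: append 79 -> window=[60, 95, 47, 79] -> max=95
step 14: append 33 -> window=[95, 47, 79, 33] -> max=95
step 15: append 15 -> window=[47, 79, 33, 15] -> max=79
step 16: append 25 -> window=[79, 33, 15, 25] -> max=79
Recorded maximums: 79 59 59 59 92 92 92 95 95 95 95 79 79
Changes between consecutive maximums: 4

Answer: 4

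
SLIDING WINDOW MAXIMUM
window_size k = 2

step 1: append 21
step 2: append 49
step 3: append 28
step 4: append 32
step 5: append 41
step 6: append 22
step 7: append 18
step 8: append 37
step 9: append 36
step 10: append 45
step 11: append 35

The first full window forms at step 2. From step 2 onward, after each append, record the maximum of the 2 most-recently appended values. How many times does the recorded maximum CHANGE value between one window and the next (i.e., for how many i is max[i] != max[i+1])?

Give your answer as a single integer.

step 1: append 21 -> window=[21] (not full yet)
step 2: append 49 -> window=[21, 49] -> max=49
step 3: append 28 -> window=[49, 28] -> max=49
step 4: append 32 -> window=[28, 32] -> max=32
step 5: append 41 -> window=[32, 41] -> max=41
step 6: append 22 -> window=[41, 22] -> max=41
step 7: append 18 -> window=[22, 18] -> max=22
step 8: append 37 -> window=[18, 37] -> max=37
step 9: append 36 -> window=[37, 36] -> max=37
step 10: append 45 -> window=[36, 45] -> max=45
step 11: append 35 -> window=[45, 35] -> max=45
Recorded maximums: 49 49 32 41 41 22 37 37 45 45
Changes between consecutive maximums: 5

Answer: 5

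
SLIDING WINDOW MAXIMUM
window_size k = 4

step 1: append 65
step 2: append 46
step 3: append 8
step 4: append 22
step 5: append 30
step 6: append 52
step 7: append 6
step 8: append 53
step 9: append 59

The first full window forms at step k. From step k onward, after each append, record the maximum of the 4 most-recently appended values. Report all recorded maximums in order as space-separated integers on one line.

step 1: append 65 -> window=[65] (not full yet)
step 2: append 46 -> window=[65, 46] (not full yet)
step 3: append 8 -> window=[65, 46, 8] (not full yet)
step 4: append 22 -> window=[65, 46, 8, 22] -> max=65
step 5: append 30 -> window=[46, 8, 22, 30] -> max=46
step 6: append 52 -> window=[8, 22, 30, 52] -> max=52
step 7: append 6 -> window=[22, 30, 52, 6] -> max=52
step 8: append 53 -> window=[30, 52, 6, 53] -> max=53
step 9: append 59 -> window=[52, 6, 53, 59] -> max=59

Answer: 65 46 52 52 53 59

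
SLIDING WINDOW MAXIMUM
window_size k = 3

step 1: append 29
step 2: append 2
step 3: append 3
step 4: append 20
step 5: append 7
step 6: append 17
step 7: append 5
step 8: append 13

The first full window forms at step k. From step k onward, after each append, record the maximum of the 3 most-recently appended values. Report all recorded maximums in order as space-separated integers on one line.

Answer: 29 20 20 20 17 17

Derivation:
step 1: append 29 -> window=[29] (not full yet)
step 2: append 2 -> window=[29, 2] (not full yet)
step 3: append 3 -> window=[29, 2, 3] -> max=29
step 4: append 20 -> window=[2, 3, 20] -> max=20
step 5: append 7 -> window=[3, 20, 7] -> max=20
step 6: append 17 -> window=[20, 7, 17] -> max=20
step 7: append 5 -> window=[7, 17, 5] -> max=17
step 8: append 13 -> window=[17, 5, 13] -> max=17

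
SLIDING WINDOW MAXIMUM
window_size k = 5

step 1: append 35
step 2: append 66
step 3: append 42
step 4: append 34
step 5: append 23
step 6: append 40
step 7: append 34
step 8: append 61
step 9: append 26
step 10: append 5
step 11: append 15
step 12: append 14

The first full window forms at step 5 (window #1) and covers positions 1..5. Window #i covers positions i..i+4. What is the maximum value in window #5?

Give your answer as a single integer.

step 1: append 35 -> window=[35] (not full yet)
step 2: append 66 -> window=[35, 66] (not full yet)
step 3: append 42 -> window=[35, 66, 42] (not full yet)
step 4: append 34 -> window=[35, 66, 42, 34] (not full yet)
step 5: append 23 -> window=[35, 66, 42, 34, 23] -> max=66
step 6: append 40 -> window=[66, 42, 34, 23, 40] -> max=66
step 7: append 34 -> window=[42, 34, 23, 40, 34] -> max=42
step 8: append 61 -> window=[34, 23, 40, 34, 61] -> max=61
step 9: append 26 -> window=[23, 40, 34, 61, 26] -> max=61
Window #5 max = 61

Answer: 61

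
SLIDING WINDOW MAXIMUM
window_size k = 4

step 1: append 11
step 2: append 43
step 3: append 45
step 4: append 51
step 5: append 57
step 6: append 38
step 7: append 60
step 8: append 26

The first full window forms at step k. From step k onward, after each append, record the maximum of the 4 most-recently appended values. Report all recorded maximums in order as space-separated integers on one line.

step 1: append 11 -> window=[11] (not full yet)
step 2: append 43 -> window=[11, 43] (not full yet)
step 3: append 45 -> window=[11, 43, 45] (not full yet)
step 4: append 51 -> window=[11, 43, 45, 51] -> max=51
step 5: append 57 -> window=[43, 45, 51, 57] -> max=57
step 6: append 38 -> window=[45, 51, 57, 38] -> max=57
step 7: append 60 -> window=[51, 57, 38, 60] -> max=60
step 8: append 26 -> window=[57, 38, 60, 26] -> max=60

Answer: 51 57 57 60 60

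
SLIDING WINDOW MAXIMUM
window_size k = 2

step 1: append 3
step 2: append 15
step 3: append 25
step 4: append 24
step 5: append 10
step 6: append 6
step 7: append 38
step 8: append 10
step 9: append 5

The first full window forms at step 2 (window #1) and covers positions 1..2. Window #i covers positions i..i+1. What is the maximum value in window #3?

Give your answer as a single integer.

Answer: 25

Derivation:
step 1: append 3 -> window=[3] (not full yet)
step 2: append 15 -> window=[3, 15] -> max=15
step 3: append 25 -> window=[15, 25] -> max=25
step 4: append 24 -> window=[25, 24] -> max=25
Window #3 max = 25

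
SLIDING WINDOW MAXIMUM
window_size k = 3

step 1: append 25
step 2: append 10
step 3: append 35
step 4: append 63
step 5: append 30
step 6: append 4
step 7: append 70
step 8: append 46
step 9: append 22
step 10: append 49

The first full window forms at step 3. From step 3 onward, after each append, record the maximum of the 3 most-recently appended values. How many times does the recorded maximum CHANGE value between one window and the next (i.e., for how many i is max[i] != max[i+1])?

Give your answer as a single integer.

Answer: 3

Derivation:
step 1: append 25 -> window=[25] (not full yet)
step 2: append 10 -> window=[25, 10] (not full yet)
step 3: append 35 -> window=[25, 10, 35] -> max=35
step 4: append 63 -> window=[10, 35, 63] -> max=63
step 5: append 30 -> window=[35, 63, 30] -> max=63
step 6: append 4 -> window=[63, 30, 4] -> max=63
step 7: append 70 -> window=[30, 4, 70] -> max=70
step 8: append 46 -> window=[4, 70, 46] -> max=70
step 9: append 22 -> window=[70, 46, 22] -> max=70
step 10: append 49 -> window=[46, 22, 49] -> max=49
Recorded maximums: 35 63 63 63 70 70 70 49
Changes between consecutive maximums: 3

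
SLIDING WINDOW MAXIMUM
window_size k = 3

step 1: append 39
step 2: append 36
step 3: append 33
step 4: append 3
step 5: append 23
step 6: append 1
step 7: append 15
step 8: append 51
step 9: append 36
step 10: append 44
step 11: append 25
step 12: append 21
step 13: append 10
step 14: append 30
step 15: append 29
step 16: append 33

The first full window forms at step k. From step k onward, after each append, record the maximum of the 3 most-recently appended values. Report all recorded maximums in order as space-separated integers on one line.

Answer: 39 36 33 23 23 51 51 51 44 44 25 30 30 33

Derivation:
step 1: append 39 -> window=[39] (not full yet)
step 2: append 36 -> window=[39, 36] (not full yet)
step 3: append 33 -> window=[39, 36, 33] -> max=39
step 4: append 3 -> window=[36, 33, 3] -> max=36
step 5: append 23 -> window=[33, 3, 23] -> max=33
step 6: append 1 -> window=[3, 23, 1] -> max=23
step 7: append 15 -> window=[23, 1, 15] -> max=23
step 8: append 51 -> window=[1, 15, 51] -> max=51
step 9: append 36 -> window=[15, 51, 36] -> max=51
step 10: append 44 -> window=[51, 36, 44] -> max=51
step 11: append 25 -> window=[36, 44, 25] -> max=44
step 12: append 21 -> window=[44, 25, 21] -> max=44
step 13: append 10 -> window=[25, 21, 10] -> max=25
step 14: append 30 -> window=[21, 10, 30] -> max=30
step 15: append 29 -> window=[10, 30, 29] -> max=30
step 16: append 33 -> window=[30, 29, 33] -> max=33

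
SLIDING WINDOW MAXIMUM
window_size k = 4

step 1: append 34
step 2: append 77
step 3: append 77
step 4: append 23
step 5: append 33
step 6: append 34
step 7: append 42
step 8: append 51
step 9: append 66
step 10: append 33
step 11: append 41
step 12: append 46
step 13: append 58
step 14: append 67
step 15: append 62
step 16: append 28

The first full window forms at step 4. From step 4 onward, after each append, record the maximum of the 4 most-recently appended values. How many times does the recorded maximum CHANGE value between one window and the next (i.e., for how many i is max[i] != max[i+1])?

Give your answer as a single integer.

step 1: append 34 -> window=[34] (not full yet)
step 2: append 77 -> window=[34, 77] (not full yet)
step 3: append 77 -> window=[34, 77, 77] (not full yet)
step 4: append 23 -> window=[34, 77, 77, 23] -> max=77
step 5: append 33 -> window=[77, 77, 23, 33] -> max=77
step 6: append 34 -> window=[77, 23, 33, 34] -> max=77
step 7: append 42 -> window=[23, 33, 34, 42] -> max=42
step 8: append 51 -> window=[33, 34, 42, 51] -> max=51
step 9: append 66 -> window=[34, 42, 51, 66] -> max=66
step 10: append 33 -> window=[42, 51, 66, 33] -> max=66
step 11: append 41 -> window=[51, 66, 33, 41] -> max=66
step 12: append 46 -> window=[66, 33, 41, 46] -> max=66
step 13: append 58 -> window=[33, 41, 46, 58] -> max=58
step 14: append 67 -> window=[41, 46, 58, 67] -> max=67
step 15: append 62 -> window=[46, 58, 67, 62] -> max=67
step 16: append 28 -> window=[58, 67, 62, 28] -> max=67
Recorded maximums: 77 77 77 42 51 66 66 66 66 58 67 67 67
Changes between consecutive maximums: 5

Answer: 5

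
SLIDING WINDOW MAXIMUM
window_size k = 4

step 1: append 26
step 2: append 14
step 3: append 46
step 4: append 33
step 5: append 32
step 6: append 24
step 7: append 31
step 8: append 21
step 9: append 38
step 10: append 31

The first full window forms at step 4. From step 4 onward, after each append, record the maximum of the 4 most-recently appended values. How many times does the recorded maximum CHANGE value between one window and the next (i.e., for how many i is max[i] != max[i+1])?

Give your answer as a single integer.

Answer: 3

Derivation:
step 1: append 26 -> window=[26] (not full yet)
step 2: append 14 -> window=[26, 14] (not full yet)
step 3: append 46 -> window=[26, 14, 46] (not full yet)
step 4: append 33 -> window=[26, 14, 46, 33] -> max=46
step 5: append 32 -> window=[14, 46, 33, 32] -> max=46
step 6: append 24 -> window=[46, 33, 32, 24] -> max=46
step 7: append 31 -> window=[33, 32, 24, 31] -> max=33
step 8: append 21 -> window=[32, 24, 31, 21] -> max=32
step 9: append 38 -> window=[24, 31, 21, 38] -> max=38
step 10: append 31 -> window=[31, 21, 38, 31] -> max=38
Recorded maximums: 46 46 46 33 32 38 38
Changes between consecutive maximums: 3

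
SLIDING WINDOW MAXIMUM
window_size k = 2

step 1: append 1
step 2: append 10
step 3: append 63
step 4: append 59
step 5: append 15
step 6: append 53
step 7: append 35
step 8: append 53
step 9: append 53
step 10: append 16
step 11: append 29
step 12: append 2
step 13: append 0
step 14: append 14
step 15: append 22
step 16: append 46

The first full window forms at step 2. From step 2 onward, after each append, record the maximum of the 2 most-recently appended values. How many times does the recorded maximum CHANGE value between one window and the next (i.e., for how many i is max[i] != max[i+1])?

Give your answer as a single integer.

step 1: append 1 -> window=[1] (not full yet)
step 2: append 10 -> window=[1, 10] -> max=10
step 3: append 63 -> window=[10, 63] -> max=63
step 4: append 59 -> window=[63, 59] -> max=63
step 5: append 15 -> window=[59, 15] -> max=59
step 6: append 53 -> window=[15, 53] -> max=53
step 7: append 35 -> window=[53, 35] -> max=53
step 8: append 53 -> window=[35, 53] -> max=53
step 9: append 53 -> window=[53, 53] -> max=53
step 10: append 16 -> window=[53, 16] -> max=53
step 11: append 29 -> window=[16, 29] -> max=29
step 12: append 2 -> window=[29, 2] -> max=29
step 13: append 0 -> window=[2, 0] -> max=2
step 14: append 14 -> window=[0, 14] -> max=14
step 15: append 22 -> window=[14, 22] -> max=22
step 16: append 46 -> window=[22, 46] -> max=46
Recorded maximums: 10 63 63 59 53 53 53 53 53 29 29 2 14 22 46
Changes between consecutive maximums: 8

Answer: 8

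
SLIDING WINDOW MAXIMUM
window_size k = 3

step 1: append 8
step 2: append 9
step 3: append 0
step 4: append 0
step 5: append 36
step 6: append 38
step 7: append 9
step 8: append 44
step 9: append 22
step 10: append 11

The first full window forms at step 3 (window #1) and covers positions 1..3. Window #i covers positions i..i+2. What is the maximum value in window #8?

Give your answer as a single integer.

step 1: append 8 -> window=[8] (not full yet)
step 2: append 9 -> window=[8, 9] (not full yet)
step 3: append 0 -> window=[8, 9, 0] -> max=9
step 4: append 0 -> window=[9, 0, 0] -> max=9
step 5: append 36 -> window=[0, 0, 36] -> max=36
step 6: append 38 -> window=[0, 36, 38] -> max=38
step 7: append 9 -> window=[36, 38, 9] -> max=38
step 8: append 44 -> window=[38, 9, 44] -> max=44
step 9: append 22 -> window=[9, 44, 22] -> max=44
step 10: append 11 -> window=[44, 22, 11] -> max=44
Window #8 max = 44

Answer: 44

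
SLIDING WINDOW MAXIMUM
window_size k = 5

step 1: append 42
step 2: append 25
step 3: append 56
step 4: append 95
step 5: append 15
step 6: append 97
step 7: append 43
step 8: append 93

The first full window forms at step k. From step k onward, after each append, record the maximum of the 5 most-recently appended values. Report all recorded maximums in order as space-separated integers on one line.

Answer: 95 97 97 97

Derivation:
step 1: append 42 -> window=[42] (not full yet)
step 2: append 25 -> window=[42, 25] (not full yet)
step 3: append 56 -> window=[42, 25, 56] (not full yet)
step 4: append 95 -> window=[42, 25, 56, 95] (not full yet)
step 5: append 15 -> window=[42, 25, 56, 95, 15] -> max=95
step 6: append 97 -> window=[25, 56, 95, 15, 97] -> max=97
step 7: append 43 -> window=[56, 95, 15, 97, 43] -> max=97
step 8: append 93 -> window=[95, 15, 97, 43, 93] -> max=97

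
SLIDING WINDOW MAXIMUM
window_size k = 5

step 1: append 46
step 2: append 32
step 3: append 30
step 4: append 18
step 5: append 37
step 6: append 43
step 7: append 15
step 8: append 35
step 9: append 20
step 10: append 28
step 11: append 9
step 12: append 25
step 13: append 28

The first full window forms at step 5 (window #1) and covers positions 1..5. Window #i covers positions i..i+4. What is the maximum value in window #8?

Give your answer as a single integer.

step 1: append 46 -> window=[46] (not full yet)
step 2: append 32 -> window=[46, 32] (not full yet)
step 3: append 30 -> window=[46, 32, 30] (not full yet)
step 4: append 18 -> window=[46, 32, 30, 18] (not full yet)
step 5: append 37 -> window=[46, 32, 30, 18, 37] -> max=46
step 6: append 43 -> window=[32, 30, 18, 37, 43] -> max=43
step 7: append 15 -> window=[30, 18, 37, 43, 15] -> max=43
step 8: append 35 -> window=[18, 37, 43, 15, 35] -> max=43
step 9: append 20 -> window=[37, 43, 15, 35, 20] -> max=43
step 10: append 28 -> window=[43, 15, 35, 20, 28] -> max=43
step 11: append 9 -> window=[15, 35, 20, 28, 9] -> max=35
step 12: append 25 -> window=[35, 20, 28, 9, 25] -> max=35
Window #8 max = 35

Answer: 35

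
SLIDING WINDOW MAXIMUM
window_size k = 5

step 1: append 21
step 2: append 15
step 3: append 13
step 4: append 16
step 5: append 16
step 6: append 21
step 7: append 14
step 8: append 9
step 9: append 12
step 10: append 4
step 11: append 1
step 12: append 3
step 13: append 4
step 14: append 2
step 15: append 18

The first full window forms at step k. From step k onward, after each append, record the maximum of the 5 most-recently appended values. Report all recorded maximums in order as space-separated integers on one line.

Answer: 21 21 21 21 21 21 14 12 12 4 18

Derivation:
step 1: append 21 -> window=[21] (not full yet)
step 2: append 15 -> window=[21, 15] (not full yet)
step 3: append 13 -> window=[21, 15, 13] (not full yet)
step 4: append 16 -> window=[21, 15, 13, 16] (not full yet)
step 5: append 16 -> window=[21, 15, 13, 16, 16] -> max=21
step 6: append 21 -> window=[15, 13, 16, 16, 21] -> max=21
step 7: append 14 -> window=[13, 16, 16, 21, 14] -> max=21
step 8: append 9 -> window=[16, 16, 21, 14, 9] -> max=21
step 9: append 12 -> window=[16, 21, 14, 9, 12] -> max=21
step 10: append 4 -> window=[21, 14, 9, 12, 4] -> max=21
step 11: append 1 -> window=[14, 9, 12, 4, 1] -> max=14
step 12: append 3 -> window=[9, 12, 4, 1, 3] -> max=12
step 13: append 4 -> window=[12, 4, 1, 3, 4] -> max=12
step 14: append 2 -> window=[4, 1, 3, 4, 2] -> max=4
step 15: append 18 -> window=[1, 3, 4, 2, 18] -> max=18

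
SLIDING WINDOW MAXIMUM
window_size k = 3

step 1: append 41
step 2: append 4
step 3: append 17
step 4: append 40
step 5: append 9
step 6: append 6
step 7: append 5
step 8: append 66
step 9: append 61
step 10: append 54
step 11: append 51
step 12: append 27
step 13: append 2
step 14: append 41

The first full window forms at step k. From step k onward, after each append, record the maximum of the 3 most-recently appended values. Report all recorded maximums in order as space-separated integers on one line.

step 1: append 41 -> window=[41] (not full yet)
step 2: append 4 -> window=[41, 4] (not full yet)
step 3: append 17 -> window=[41, 4, 17] -> max=41
step 4: append 40 -> window=[4, 17, 40] -> max=40
step 5: append 9 -> window=[17, 40, 9] -> max=40
step 6: append 6 -> window=[40, 9, 6] -> max=40
step 7: append 5 -> window=[9, 6, 5] -> max=9
step 8: append 66 -> window=[6, 5, 66] -> max=66
step 9: append 61 -> window=[5, 66, 61] -> max=66
step 10: append 54 -> window=[66, 61, 54] -> max=66
step 11: append 51 -> window=[61, 54, 51] -> max=61
step 12: append 27 -> window=[54, 51, 27] -> max=54
step 13: append 2 -> window=[51, 27, 2] -> max=51
step 14: append 41 -> window=[27, 2, 41] -> max=41

Answer: 41 40 40 40 9 66 66 66 61 54 51 41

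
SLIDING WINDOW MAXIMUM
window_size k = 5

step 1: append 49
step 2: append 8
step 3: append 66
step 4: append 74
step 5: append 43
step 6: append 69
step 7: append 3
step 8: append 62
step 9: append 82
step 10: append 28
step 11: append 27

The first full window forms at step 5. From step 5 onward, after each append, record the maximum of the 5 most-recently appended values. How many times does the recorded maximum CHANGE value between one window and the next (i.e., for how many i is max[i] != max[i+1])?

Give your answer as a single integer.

Answer: 1

Derivation:
step 1: append 49 -> window=[49] (not full yet)
step 2: append 8 -> window=[49, 8] (not full yet)
step 3: append 66 -> window=[49, 8, 66] (not full yet)
step 4: append 74 -> window=[49, 8, 66, 74] (not full yet)
step 5: append 43 -> window=[49, 8, 66, 74, 43] -> max=74
step 6: append 69 -> window=[8, 66, 74, 43, 69] -> max=74
step 7: append 3 -> window=[66, 74, 43, 69, 3] -> max=74
step 8: append 62 -> window=[74, 43, 69, 3, 62] -> max=74
step 9: append 82 -> window=[43, 69, 3, 62, 82] -> max=82
step 10: append 28 -> window=[69, 3, 62, 82, 28] -> max=82
step 11: append 27 -> window=[3, 62, 82, 28, 27] -> max=82
Recorded maximums: 74 74 74 74 82 82 82
Changes between consecutive maximums: 1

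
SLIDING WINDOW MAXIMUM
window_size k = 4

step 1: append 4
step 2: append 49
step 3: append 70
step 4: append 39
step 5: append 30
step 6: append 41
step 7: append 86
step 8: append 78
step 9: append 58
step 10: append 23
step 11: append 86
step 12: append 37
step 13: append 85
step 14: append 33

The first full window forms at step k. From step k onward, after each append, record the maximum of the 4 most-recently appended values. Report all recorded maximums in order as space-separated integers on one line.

Answer: 70 70 70 86 86 86 86 86 86 86 86

Derivation:
step 1: append 4 -> window=[4] (not full yet)
step 2: append 49 -> window=[4, 49] (not full yet)
step 3: append 70 -> window=[4, 49, 70] (not full yet)
step 4: append 39 -> window=[4, 49, 70, 39] -> max=70
step 5: append 30 -> window=[49, 70, 39, 30] -> max=70
step 6: append 41 -> window=[70, 39, 30, 41] -> max=70
step 7: append 86 -> window=[39, 30, 41, 86] -> max=86
step 8: append 78 -> window=[30, 41, 86, 78] -> max=86
step 9: append 58 -> window=[41, 86, 78, 58] -> max=86
step 10: append 23 -> window=[86, 78, 58, 23] -> max=86
step 11: append 86 -> window=[78, 58, 23, 86] -> max=86
step 12: append 37 -> window=[58, 23, 86, 37] -> max=86
step 13: append 85 -> window=[23, 86, 37, 85] -> max=86
step 14: append 33 -> window=[86, 37, 85, 33] -> max=86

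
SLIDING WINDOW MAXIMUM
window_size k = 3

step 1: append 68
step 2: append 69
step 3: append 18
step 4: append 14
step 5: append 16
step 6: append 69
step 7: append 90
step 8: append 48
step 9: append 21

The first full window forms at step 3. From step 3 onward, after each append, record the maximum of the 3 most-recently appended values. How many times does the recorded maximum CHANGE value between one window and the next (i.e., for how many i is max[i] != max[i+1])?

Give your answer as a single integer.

Answer: 3

Derivation:
step 1: append 68 -> window=[68] (not full yet)
step 2: append 69 -> window=[68, 69] (not full yet)
step 3: append 18 -> window=[68, 69, 18] -> max=69
step 4: append 14 -> window=[69, 18, 14] -> max=69
step 5: append 16 -> window=[18, 14, 16] -> max=18
step 6: append 69 -> window=[14, 16, 69] -> max=69
step 7: append 90 -> window=[16, 69, 90] -> max=90
step 8: append 48 -> window=[69, 90, 48] -> max=90
step 9: append 21 -> window=[90, 48, 21] -> max=90
Recorded maximums: 69 69 18 69 90 90 90
Changes between consecutive maximums: 3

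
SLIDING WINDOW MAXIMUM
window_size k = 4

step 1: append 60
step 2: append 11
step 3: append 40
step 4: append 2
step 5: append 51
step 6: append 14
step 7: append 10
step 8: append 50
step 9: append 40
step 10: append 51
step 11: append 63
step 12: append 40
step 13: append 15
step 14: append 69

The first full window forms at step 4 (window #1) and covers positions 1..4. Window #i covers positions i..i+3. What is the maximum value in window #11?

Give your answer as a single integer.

Answer: 69

Derivation:
step 1: append 60 -> window=[60] (not full yet)
step 2: append 11 -> window=[60, 11] (not full yet)
step 3: append 40 -> window=[60, 11, 40] (not full yet)
step 4: append 2 -> window=[60, 11, 40, 2] -> max=60
step 5: append 51 -> window=[11, 40, 2, 51] -> max=51
step 6: append 14 -> window=[40, 2, 51, 14] -> max=51
step 7: append 10 -> window=[2, 51, 14, 10] -> max=51
step 8: append 50 -> window=[51, 14, 10, 50] -> max=51
step 9: append 40 -> window=[14, 10, 50, 40] -> max=50
step 10: append 51 -> window=[10, 50, 40, 51] -> max=51
step 11: append 63 -> window=[50, 40, 51, 63] -> max=63
step 12: append 40 -> window=[40, 51, 63, 40] -> max=63
step 13: append 15 -> window=[51, 63, 40, 15] -> max=63
step 14: append 69 -> window=[63, 40, 15, 69] -> max=69
Window #11 max = 69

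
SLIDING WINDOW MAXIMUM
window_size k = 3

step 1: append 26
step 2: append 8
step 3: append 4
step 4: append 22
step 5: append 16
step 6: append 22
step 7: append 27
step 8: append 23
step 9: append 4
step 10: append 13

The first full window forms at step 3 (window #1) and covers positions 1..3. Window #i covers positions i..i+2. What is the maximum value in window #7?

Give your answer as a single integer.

step 1: append 26 -> window=[26] (not full yet)
step 2: append 8 -> window=[26, 8] (not full yet)
step 3: append 4 -> window=[26, 8, 4] -> max=26
step 4: append 22 -> window=[8, 4, 22] -> max=22
step 5: append 16 -> window=[4, 22, 16] -> max=22
step 6: append 22 -> window=[22, 16, 22] -> max=22
step 7: append 27 -> window=[16, 22, 27] -> max=27
step 8: append 23 -> window=[22, 27, 23] -> max=27
step 9: append 4 -> window=[27, 23, 4] -> max=27
Window #7 max = 27

Answer: 27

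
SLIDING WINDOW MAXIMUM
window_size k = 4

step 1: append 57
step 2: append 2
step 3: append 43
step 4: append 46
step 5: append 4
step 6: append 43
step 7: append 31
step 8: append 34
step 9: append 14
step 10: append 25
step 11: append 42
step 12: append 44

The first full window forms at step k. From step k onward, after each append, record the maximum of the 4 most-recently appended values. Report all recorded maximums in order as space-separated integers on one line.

Answer: 57 46 46 46 43 43 34 42 44

Derivation:
step 1: append 57 -> window=[57] (not full yet)
step 2: append 2 -> window=[57, 2] (not full yet)
step 3: append 43 -> window=[57, 2, 43] (not full yet)
step 4: append 46 -> window=[57, 2, 43, 46] -> max=57
step 5: append 4 -> window=[2, 43, 46, 4] -> max=46
step 6: append 43 -> window=[43, 46, 4, 43] -> max=46
step 7: append 31 -> window=[46, 4, 43, 31] -> max=46
step 8: append 34 -> window=[4, 43, 31, 34] -> max=43
step 9: append 14 -> window=[43, 31, 34, 14] -> max=43
step 10: append 25 -> window=[31, 34, 14, 25] -> max=34
step 11: append 42 -> window=[34, 14, 25, 42] -> max=42
step 12: append 44 -> window=[14, 25, 42, 44] -> max=44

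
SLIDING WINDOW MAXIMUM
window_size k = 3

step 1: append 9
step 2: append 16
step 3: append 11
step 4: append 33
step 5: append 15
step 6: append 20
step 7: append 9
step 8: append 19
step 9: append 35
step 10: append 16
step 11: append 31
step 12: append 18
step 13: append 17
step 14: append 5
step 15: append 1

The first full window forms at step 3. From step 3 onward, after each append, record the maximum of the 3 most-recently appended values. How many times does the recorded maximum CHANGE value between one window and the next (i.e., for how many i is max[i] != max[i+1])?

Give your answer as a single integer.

step 1: append 9 -> window=[9] (not full yet)
step 2: append 16 -> window=[9, 16] (not full yet)
step 3: append 11 -> window=[9, 16, 11] -> max=16
step 4: append 33 -> window=[16, 11, 33] -> max=33
step 5: append 15 -> window=[11, 33, 15] -> max=33
step 6: append 20 -> window=[33, 15, 20] -> max=33
step 7: append 9 -> window=[15, 20, 9] -> max=20
step 8: append 19 -> window=[20, 9, 19] -> max=20
step 9: append 35 -> window=[9, 19, 35] -> max=35
step 10: append 16 -> window=[19, 35, 16] -> max=35
step 11: append 31 -> window=[35, 16, 31] -> max=35
step 12: append 18 -> window=[16, 31, 18] -> max=31
step 13: append 17 -> window=[31, 18, 17] -> max=31
step 14: append 5 -> window=[18, 17, 5] -> max=18
step 15: append 1 -> window=[17, 5, 1] -> max=17
Recorded maximums: 16 33 33 33 20 20 35 35 35 31 31 18 17
Changes between consecutive maximums: 6

Answer: 6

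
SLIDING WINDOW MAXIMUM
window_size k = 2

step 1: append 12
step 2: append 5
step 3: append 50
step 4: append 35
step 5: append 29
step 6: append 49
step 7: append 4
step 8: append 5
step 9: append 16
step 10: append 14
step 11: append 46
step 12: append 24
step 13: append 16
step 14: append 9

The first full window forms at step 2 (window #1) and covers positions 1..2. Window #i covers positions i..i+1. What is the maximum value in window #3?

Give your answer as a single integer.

Answer: 50

Derivation:
step 1: append 12 -> window=[12] (not full yet)
step 2: append 5 -> window=[12, 5] -> max=12
step 3: append 50 -> window=[5, 50] -> max=50
step 4: append 35 -> window=[50, 35] -> max=50
Window #3 max = 50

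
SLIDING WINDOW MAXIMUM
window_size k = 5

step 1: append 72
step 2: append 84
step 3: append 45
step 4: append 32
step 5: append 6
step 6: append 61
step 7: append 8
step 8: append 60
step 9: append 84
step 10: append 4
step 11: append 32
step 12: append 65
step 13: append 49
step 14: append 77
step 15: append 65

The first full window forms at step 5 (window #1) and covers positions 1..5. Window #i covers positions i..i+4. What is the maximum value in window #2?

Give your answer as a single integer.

step 1: append 72 -> window=[72] (not full yet)
step 2: append 84 -> window=[72, 84] (not full yet)
step 3: append 45 -> window=[72, 84, 45] (not full yet)
step 4: append 32 -> window=[72, 84, 45, 32] (not full yet)
step 5: append 6 -> window=[72, 84, 45, 32, 6] -> max=84
step 6: append 61 -> window=[84, 45, 32, 6, 61] -> max=84
Window #2 max = 84

Answer: 84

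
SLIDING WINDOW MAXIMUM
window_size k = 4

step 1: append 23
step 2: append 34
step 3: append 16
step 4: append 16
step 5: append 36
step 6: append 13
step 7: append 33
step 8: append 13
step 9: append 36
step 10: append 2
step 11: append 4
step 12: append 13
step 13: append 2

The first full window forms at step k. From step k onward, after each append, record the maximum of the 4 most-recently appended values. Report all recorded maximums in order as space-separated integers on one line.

Answer: 34 36 36 36 36 36 36 36 36 13

Derivation:
step 1: append 23 -> window=[23] (not full yet)
step 2: append 34 -> window=[23, 34] (not full yet)
step 3: append 16 -> window=[23, 34, 16] (not full yet)
step 4: append 16 -> window=[23, 34, 16, 16] -> max=34
step 5: append 36 -> window=[34, 16, 16, 36] -> max=36
step 6: append 13 -> window=[16, 16, 36, 13] -> max=36
step 7: append 33 -> window=[16, 36, 13, 33] -> max=36
step 8: append 13 -> window=[36, 13, 33, 13] -> max=36
step 9: append 36 -> window=[13, 33, 13, 36] -> max=36
step 10: append 2 -> window=[33, 13, 36, 2] -> max=36
step 11: append 4 -> window=[13, 36, 2, 4] -> max=36
step 12: append 13 -> window=[36, 2, 4, 13] -> max=36
step 13: append 2 -> window=[2, 4, 13, 2] -> max=13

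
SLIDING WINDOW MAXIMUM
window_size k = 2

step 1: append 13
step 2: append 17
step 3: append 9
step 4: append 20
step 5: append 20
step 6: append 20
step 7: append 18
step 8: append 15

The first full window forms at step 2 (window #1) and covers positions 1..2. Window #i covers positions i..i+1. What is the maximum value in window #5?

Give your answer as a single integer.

Answer: 20

Derivation:
step 1: append 13 -> window=[13] (not full yet)
step 2: append 17 -> window=[13, 17] -> max=17
step 3: append 9 -> window=[17, 9] -> max=17
step 4: append 20 -> window=[9, 20] -> max=20
step 5: append 20 -> window=[20, 20] -> max=20
step 6: append 20 -> window=[20, 20] -> max=20
Window #5 max = 20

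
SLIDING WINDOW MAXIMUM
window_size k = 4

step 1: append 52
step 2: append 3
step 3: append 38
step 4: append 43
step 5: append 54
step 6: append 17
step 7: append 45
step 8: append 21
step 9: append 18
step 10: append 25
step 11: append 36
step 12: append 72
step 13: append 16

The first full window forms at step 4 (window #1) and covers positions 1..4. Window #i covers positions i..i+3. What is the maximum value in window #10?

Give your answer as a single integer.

Answer: 72

Derivation:
step 1: append 52 -> window=[52] (not full yet)
step 2: append 3 -> window=[52, 3] (not full yet)
step 3: append 38 -> window=[52, 3, 38] (not full yet)
step 4: append 43 -> window=[52, 3, 38, 43] -> max=52
step 5: append 54 -> window=[3, 38, 43, 54] -> max=54
step 6: append 17 -> window=[38, 43, 54, 17] -> max=54
step 7: append 45 -> window=[43, 54, 17, 45] -> max=54
step 8: append 21 -> window=[54, 17, 45, 21] -> max=54
step 9: append 18 -> window=[17, 45, 21, 18] -> max=45
step 10: append 25 -> window=[45, 21, 18, 25] -> max=45
step 11: append 36 -> window=[21, 18, 25, 36] -> max=36
step 12: append 72 -> window=[18, 25, 36, 72] -> max=72
step 13: append 16 -> window=[25, 36, 72, 16] -> max=72
Window #10 max = 72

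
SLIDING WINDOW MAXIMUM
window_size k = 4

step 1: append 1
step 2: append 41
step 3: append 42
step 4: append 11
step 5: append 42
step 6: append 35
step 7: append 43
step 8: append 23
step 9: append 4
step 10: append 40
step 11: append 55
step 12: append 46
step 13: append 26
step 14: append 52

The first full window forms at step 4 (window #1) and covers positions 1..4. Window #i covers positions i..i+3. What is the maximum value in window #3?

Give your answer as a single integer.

step 1: append 1 -> window=[1] (not full yet)
step 2: append 41 -> window=[1, 41] (not full yet)
step 3: append 42 -> window=[1, 41, 42] (not full yet)
step 4: append 11 -> window=[1, 41, 42, 11] -> max=42
step 5: append 42 -> window=[41, 42, 11, 42] -> max=42
step 6: append 35 -> window=[42, 11, 42, 35] -> max=42
Window #3 max = 42

Answer: 42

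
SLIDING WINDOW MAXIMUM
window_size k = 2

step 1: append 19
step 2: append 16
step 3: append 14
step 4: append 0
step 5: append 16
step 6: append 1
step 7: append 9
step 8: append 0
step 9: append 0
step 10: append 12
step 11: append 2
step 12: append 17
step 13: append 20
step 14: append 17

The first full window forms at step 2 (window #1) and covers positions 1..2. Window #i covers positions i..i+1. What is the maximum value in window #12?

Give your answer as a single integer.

Answer: 20

Derivation:
step 1: append 19 -> window=[19] (not full yet)
step 2: append 16 -> window=[19, 16] -> max=19
step 3: append 14 -> window=[16, 14] -> max=16
step 4: append 0 -> window=[14, 0] -> max=14
step 5: append 16 -> window=[0, 16] -> max=16
step 6: append 1 -> window=[16, 1] -> max=16
step 7: append 9 -> window=[1, 9] -> max=9
step 8: append 0 -> window=[9, 0] -> max=9
step 9: append 0 -> window=[0, 0] -> max=0
step 10: append 12 -> window=[0, 12] -> max=12
step 11: append 2 -> window=[12, 2] -> max=12
step 12: append 17 -> window=[2, 17] -> max=17
step 13: append 20 -> window=[17, 20] -> max=20
Window #12 max = 20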